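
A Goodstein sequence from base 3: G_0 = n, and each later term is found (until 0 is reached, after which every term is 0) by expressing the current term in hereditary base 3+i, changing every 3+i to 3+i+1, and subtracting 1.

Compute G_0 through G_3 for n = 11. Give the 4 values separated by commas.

11 —HB3→ 3^2 + 2 —bump→ 4^2 + 2 = 18 —(−1)→ 17
17 —HB4→ 4^2 + 1 —bump→ 5^2 + 1 = 26 —(−1)→ 25
25 —HB5→ 5^2 —bump→ 6^2 = 36 —(−1)→ 35

11, 17, 25, 35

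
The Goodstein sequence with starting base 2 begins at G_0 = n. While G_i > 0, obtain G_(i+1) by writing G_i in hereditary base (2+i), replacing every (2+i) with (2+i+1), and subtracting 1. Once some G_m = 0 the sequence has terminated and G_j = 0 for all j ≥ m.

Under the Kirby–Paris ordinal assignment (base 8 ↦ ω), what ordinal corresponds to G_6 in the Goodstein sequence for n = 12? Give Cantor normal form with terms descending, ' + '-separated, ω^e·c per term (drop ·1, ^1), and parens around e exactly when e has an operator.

ω^(ω + 1) + ω^2·2 + ω + 3

[0] 12 ≡ 2^(2 + 1) + 2^2 (base 2). Lift 3: 108. −1: 107.
[1] 107 ≡ 3^(3 + 1) + 2·3^2 + 2·3 + 2 (base 3). Lift 4: 1066. −1: 1065.
[2] 1065 ≡ 4^(4 + 1) + 2·4^2 + 2·4 + 1 (base 4). Lift 5: 15686. −1: 15685.
[3] 15685 ≡ 5^(5 + 1) + 2·5^2 + 2·5 (base 5). Lift 6: 280020. −1: 280019.
[4] 280019 ≡ 6^(6 + 1) + 2·6^2 + 6 + 5 (base 6). Lift 7: 5764911. −1: 5764910.
[5] 5764910 ≡ 7^(7 + 1) + 2·7^2 + 7 + 4 (base 7). Lift 8: 134217868. −1: 134217867.
[6] 134217867 ≡ 8^(8 + 1) + 2·8^2 + 8 + 3 (base 8). Lift 9: 3486784575. −1: 3486784574.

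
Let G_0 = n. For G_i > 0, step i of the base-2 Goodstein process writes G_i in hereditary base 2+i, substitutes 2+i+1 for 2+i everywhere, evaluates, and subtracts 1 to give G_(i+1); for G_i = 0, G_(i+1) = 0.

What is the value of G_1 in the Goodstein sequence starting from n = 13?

108

G_0 = 13. HB_2(13) = 2^(2 + 1) + 2^2 + 1. Bump = 109. G_1 = 108.
G_1 = 108. HB_3(108) = 3^(3 + 1) + 3^3. Bump = 1280. G_2 = 1279.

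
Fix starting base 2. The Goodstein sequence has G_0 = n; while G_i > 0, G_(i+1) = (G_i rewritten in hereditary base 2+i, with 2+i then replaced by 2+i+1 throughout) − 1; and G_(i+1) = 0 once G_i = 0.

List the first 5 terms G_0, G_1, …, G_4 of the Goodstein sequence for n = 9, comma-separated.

9, 81, 1023, 9842, 140743

9 —HB2→ 2^(2 + 1) + 1 —bump→ 3^(3 + 1) + 1 = 82 —(−1)→ 81
81 —HB3→ 3^(3 + 1) —bump→ 4^(4 + 1) = 1024 —(−1)→ 1023
1023 —HB4→ 3·4^4 + 3·4^3 + 3·4^2 + 3·4 + 3 —bump→ 3·5^5 + 3·5^3 + 3·5^2 + 3·5 + 3 = 9843 —(−1)→ 9842
9842 —HB5→ 3·5^5 + 3·5^3 + 3·5^2 + 3·5 + 2 —bump→ 3·6^6 + 3·6^3 + 3·6^2 + 3·6 + 2 = 140744 —(−1)→ 140743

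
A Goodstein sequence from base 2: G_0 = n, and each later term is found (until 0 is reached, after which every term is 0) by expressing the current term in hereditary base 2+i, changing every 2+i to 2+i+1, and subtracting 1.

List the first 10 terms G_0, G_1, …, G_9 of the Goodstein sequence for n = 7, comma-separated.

step 0: 7 = 2^2 + 2 + 1; sub 3 for 2: 3^3 + 3 + 1; = 31; G_1 = 31−1 = 30
step 1: 30 = 3^3 + 3; sub 4 for 3: 4^4 + 4; = 260; G_2 = 260−1 = 259
step 2: 259 = 4^4 + 3; sub 5 for 4: 5^5 + 3; = 3128; G_3 = 3128−1 = 3127
step 3: 3127 = 5^5 + 2; sub 6 for 5: 6^6 + 2; = 46658; G_4 = 46658−1 = 46657
step 4: 46657 = 6^6 + 1; sub 7 for 6: 7^7 + 1; = 823544; G_5 = 823544−1 = 823543
step 5: 823543 = 7^7; sub 8 for 7: 8^8; = 16777216; G_6 = 16777216−1 = 16777215
step 6: 16777215 = 7·8^7 + 7·8^6 + 7·8^5 + 7·8^4 + 7·8^3 + 7·8^2 + 7·8 + 7; sub 9 for 8: 7·9^7 + 7·9^6 + 7·9^5 + 7·9^4 + 7·9^3 + 7·9^2 + 7·9 + 7; = 37665880; G_7 = 37665880−1 = 37665879
step 7: 37665879 = 7·9^7 + 7·9^6 + 7·9^5 + 7·9^4 + 7·9^3 + 7·9^2 + 7·9 + 6; sub 10 for 9: 7·10^7 + 7·10^6 + 7·10^5 + 7·10^4 + 7·10^3 + 7·10^2 + 7·10 + 6; = 77777776; G_8 = 77777776−1 = 77777775
step 8: 77777775 = 7·10^7 + 7·10^6 + 7·10^5 + 7·10^4 + 7·10^3 + 7·10^2 + 7·10 + 5; sub 11 for 10: 7·11^7 + 7·11^6 + 7·11^5 + 7·11^4 + 7·11^3 + 7·11^2 + 7·11 + 5; = 150051214; G_9 = 150051214−1 = 150051213

7, 30, 259, 3127, 46657, 823543, 16777215, 37665879, 77777775, 150051213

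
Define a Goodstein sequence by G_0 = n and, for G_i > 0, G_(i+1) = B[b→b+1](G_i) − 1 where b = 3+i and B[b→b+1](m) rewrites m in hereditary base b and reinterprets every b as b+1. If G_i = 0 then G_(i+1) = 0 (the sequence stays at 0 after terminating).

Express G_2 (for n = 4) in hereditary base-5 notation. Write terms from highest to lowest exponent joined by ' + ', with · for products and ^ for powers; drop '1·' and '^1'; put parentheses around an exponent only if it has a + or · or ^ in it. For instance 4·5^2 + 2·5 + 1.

4

base 3: 4 = 3 + 1; at 4: 4 + 1 = 5; next = 4
base 4: 4 = 4; at 5: 5 = 5; next = 4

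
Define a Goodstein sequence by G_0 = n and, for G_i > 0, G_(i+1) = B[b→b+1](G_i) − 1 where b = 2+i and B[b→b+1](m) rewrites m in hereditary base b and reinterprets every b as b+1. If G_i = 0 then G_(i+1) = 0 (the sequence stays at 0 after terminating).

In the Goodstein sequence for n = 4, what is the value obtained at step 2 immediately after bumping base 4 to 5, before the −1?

step 0: 4 = 2^2; sub 3 for 2: 3^3; = 27; G_1 = 27−1 = 26
step 1: 26 = 2·3^2 + 2·3 + 2; sub 4 for 3: 2·4^2 + 2·4 + 2; = 42; G_2 = 42−1 = 41
step 2: 41 = 2·4^2 + 2·4 + 1; sub 5 for 4: 2·5^2 + 2·5 + 1; = 61; G_3 = 61−1 = 60

61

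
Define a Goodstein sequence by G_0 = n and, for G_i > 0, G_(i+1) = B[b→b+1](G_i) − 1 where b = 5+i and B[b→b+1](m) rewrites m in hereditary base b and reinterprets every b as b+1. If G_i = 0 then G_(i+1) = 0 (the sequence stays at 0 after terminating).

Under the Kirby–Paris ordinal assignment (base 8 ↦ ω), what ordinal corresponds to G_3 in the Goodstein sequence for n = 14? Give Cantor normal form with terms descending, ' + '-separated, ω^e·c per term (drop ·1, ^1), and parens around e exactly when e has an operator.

ω·2 + 1

14 —HB5→ 2·5 + 4 —bump→ 2·6 + 4 = 16 —(−1)→ 15
15 —HB6→ 2·6 + 3 —bump→ 2·7 + 3 = 17 —(−1)→ 16
16 —HB7→ 2·7 + 2 —bump→ 2·8 + 2 = 18 —(−1)→ 17
17 —HB8→ 2·8 + 1 —bump→ 2·9 + 1 = 19 —(−1)→ 18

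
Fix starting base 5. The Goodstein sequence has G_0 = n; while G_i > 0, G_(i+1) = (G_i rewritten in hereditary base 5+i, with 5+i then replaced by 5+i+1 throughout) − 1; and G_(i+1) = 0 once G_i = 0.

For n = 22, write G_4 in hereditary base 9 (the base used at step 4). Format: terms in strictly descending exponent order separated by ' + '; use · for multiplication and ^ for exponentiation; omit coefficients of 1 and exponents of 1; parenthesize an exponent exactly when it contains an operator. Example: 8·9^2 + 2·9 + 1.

G_0=22  [base 5] 4·5 + 2  →[5↦6]→  4·6 + 2 = 26  −1 ⇒ G_1=25
G_1=25  [base 6] 4·6 + 1  →[6↦7]→  4·7 + 1 = 29  −1 ⇒ G_2=28
G_2=28  [base 7] 4·7  →[7↦8]→  4·8 = 32  −1 ⇒ G_3=31
G_3=31  [base 8] 3·8 + 7  →[8↦9]→  3·9 + 7 = 34  −1 ⇒ G_4=33
G_4=33  [base 9] 3·9 + 6  →[9↦10]→  3·10 + 6 = 36  −1 ⇒ G_5=35

3·9 + 6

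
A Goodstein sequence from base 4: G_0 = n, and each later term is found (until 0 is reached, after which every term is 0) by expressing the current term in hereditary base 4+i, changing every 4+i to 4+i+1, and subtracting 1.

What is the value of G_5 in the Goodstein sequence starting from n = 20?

81

[0] 20 ≡ 4^2 + 4 (base 4). Lift 5: 30. −1: 29.
[1] 29 ≡ 5^2 + 4 (base 5). Lift 6: 40. −1: 39.
[2] 39 ≡ 6^2 + 3 (base 6). Lift 7: 52. −1: 51.
[3] 51 ≡ 7^2 + 2 (base 7). Lift 8: 66. −1: 65.
[4] 65 ≡ 8^2 + 1 (base 8). Lift 9: 82. −1: 81.
[5] 81 ≡ 9^2 (base 9). Lift 10: 100. −1: 99.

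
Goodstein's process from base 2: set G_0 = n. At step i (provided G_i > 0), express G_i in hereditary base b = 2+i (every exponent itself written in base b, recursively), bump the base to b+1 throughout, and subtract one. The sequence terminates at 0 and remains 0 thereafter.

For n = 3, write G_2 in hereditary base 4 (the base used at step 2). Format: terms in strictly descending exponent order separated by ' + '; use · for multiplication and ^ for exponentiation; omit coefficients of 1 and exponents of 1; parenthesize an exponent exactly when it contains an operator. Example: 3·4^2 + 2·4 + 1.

3

step 0: 3 = 2 + 1; sub 3 for 2: 3 + 1; = 4; G_1 = 4−1 = 3
step 1: 3 = 3; sub 4 for 3: 4; = 4; G_2 = 4−1 = 3
step 2: 3 = 3; sub 5 for 4: 3; = 3; G_3 = 3−1 = 2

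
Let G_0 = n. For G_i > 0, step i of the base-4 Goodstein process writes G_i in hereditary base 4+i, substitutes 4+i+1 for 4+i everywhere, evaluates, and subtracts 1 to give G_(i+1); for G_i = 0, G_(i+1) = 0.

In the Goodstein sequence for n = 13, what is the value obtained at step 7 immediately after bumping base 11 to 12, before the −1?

base 4: 13 = 3·4 + 1; at 5: 3·5 + 1 = 16; next = 15
base 5: 15 = 3·5; at 6: 3·6 = 18; next = 17
base 6: 17 = 2·6 + 5; at 7: 2·7 + 5 = 19; next = 18
base 7: 18 = 2·7 + 4; at 8: 2·8 + 4 = 20; next = 19
base 8: 19 = 2·8 + 3; at 9: 2·9 + 3 = 21; next = 20
base 9: 20 = 2·9 + 2; at 10: 2·10 + 2 = 22; next = 21
base 10: 21 = 2·10 + 1; at 11: 2·11 + 1 = 23; next = 22
base 11: 22 = 2·11; at 12: 2·12 = 24; next = 23

24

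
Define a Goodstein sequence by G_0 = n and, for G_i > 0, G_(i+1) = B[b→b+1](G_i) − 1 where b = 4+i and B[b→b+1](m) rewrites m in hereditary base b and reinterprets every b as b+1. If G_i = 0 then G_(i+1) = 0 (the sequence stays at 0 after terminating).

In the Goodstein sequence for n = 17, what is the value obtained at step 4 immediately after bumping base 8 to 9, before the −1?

48

G_0 = 17. HB_4(17) = 4^2 + 1. Bump = 26. G_1 = 25.
G_1 = 25. HB_5(25) = 5^2. Bump = 36. G_2 = 35.
G_2 = 35. HB_6(35) = 5·6 + 5. Bump = 40. G_3 = 39.
G_3 = 39. HB_7(39) = 5·7 + 4. Bump = 44. G_4 = 43.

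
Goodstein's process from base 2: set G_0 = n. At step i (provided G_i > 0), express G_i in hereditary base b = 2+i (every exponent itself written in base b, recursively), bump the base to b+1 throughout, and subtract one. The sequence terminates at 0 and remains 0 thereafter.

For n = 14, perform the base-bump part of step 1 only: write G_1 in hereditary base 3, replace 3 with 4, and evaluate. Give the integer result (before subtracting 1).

step 0: 14 = 2^(2 + 1) + 2^2 + 2; sub 3 for 2: 3^(3 + 1) + 3^3 + 3; = 111; G_1 = 111−1 = 110
step 1: 110 = 3^(3 + 1) + 3^3 + 2; sub 4 for 3: 4^(4 + 1) + 4^4 + 2; = 1282; G_2 = 1282−1 = 1281

1282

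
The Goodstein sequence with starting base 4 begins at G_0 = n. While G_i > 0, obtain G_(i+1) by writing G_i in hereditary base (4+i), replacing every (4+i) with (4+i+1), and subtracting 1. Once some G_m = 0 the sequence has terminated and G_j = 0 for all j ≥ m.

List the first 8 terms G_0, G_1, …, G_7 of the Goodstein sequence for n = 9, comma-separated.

(0) 9|_4 = 2·4 + 1 ↦ 2·5 + 1|_5 = 11 ⇒ 10
(1) 10|_5 = 2·5 ↦ 2·6|_6 = 12 ⇒ 11
(2) 11|_6 = 6 + 5 ↦ 7 + 5|_7 = 12 ⇒ 11
(3) 11|_7 = 7 + 4 ↦ 8 + 4|_8 = 12 ⇒ 11
(4) 11|_8 = 8 + 3 ↦ 9 + 3|_9 = 12 ⇒ 11
(5) 11|_9 = 9 + 2 ↦ 10 + 2|_10 = 12 ⇒ 11
(6) 11|_10 = 10 + 1 ↦ 11 + 1|_11 = 12 ⇒ 11

9, 10, 11, 11, 11, 11, 11, 11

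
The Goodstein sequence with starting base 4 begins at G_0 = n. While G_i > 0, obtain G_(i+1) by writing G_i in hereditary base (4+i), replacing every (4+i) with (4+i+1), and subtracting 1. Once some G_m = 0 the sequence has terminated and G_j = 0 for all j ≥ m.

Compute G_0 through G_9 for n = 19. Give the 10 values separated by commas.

(0) 19|_4 = 4^2 + 3 ↦ 5^2 + 3|_5 = 28 ⇒ 27
(1) 27|_5 = 5^2 + 2 ↦ 6^2 + 2|_6 = 38 ⇒ 37
(2) 37|_6 = 6^2 + 1 ↦ 7^2 + 1|_7 = 50 ⇒ 49
(3) 49|_7 = 7^2 ↦ 8^2|_8 = 64 ⇒ 63
(4) 63|_8 = 7·8 + 7 ↦ 7·9 + 7|_9 = 70 ⇒ 69
(5) 69|_9 = 7·9 + 6 ↦ 7·10 + 6|_10 = 76 ⇒ 75
(6) 75|_10 = 7·10 + 5 ↦ 7·11 + 5|_11 = 82 ⇒ 81
(7) 81|_11 = 7·11 + 4 ↦ 7·12 + 4|_12 = 88 ⇒ 87
(8) 87|_12 = 7·12 + 3 ↦ 7·13 + 3|_13 = 94 ⇒ 93

19, 27, 37, 49, 63, 69, 75, 81, 87, 93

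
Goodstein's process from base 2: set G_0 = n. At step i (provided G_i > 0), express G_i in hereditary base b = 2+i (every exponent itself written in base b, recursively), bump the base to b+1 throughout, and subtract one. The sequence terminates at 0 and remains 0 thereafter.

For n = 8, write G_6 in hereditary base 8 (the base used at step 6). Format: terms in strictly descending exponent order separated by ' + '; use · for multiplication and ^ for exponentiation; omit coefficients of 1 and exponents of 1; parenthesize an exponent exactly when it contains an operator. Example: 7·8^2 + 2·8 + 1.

2·8^8 + 2·8^2 + 8 + 3

8 —HB2→ 2^(2 + 1) —bump→ 3^(3 + 1) = 81 —(−1)→ 80
80 —HB3→ 2·3^3 + 2·3^2 + 2·3 + 2 —bump→ 2·4^4 + 2·4^2 + 2·4 + 2 = 554 —(−1)→ 553
553 —HB4→ 2·4^4 + 2·4^2 + 2·4 + 1 —bump→ 2·5^5 + 2·5^2 + 2·5 + 1 = 6311 —(−1)→ 6310
6310 —HB5→ 2·5^5 + 2·5^2 + 2·5 —bump→ 2·6^6 + 2·6^2 + 2·6 = 93396 —(−1)→ 93395
93395 —HB6→ 2·6^6 + 2·6^2 + 6 + 5 —bump→ 2·7^7 + 2·7^2 + 7 + 5 = 1647196 —(−1)→ 1647195
1647195 —HB7→ 2·7^7 + 2·7^2 + 7 + 4 —bump→ 2·8^8 + 2·8^2 + 8 + 4 = 33554572 —(−1)→ 33554571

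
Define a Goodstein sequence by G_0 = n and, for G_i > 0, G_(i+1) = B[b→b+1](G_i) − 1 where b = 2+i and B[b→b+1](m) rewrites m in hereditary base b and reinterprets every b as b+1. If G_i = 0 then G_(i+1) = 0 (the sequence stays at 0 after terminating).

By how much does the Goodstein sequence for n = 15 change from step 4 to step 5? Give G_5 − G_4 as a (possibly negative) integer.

[0] 15 ≡ 2^(2 + 1) + 2^2 + 2 + 1 (base 2). Lift 3: 112. −1: 111.
[1] 111 ≡ 3^(3 + 1) + 3^3 + 3 (base 3). Lift 4: 1284. −1: 1283.
[2] 1283 ≡ 4^(4 + 1) + 4^4 + 3 (base 4). Lift 5: 18753. −1: 18752.
[3] 18752 ≡ 5^(5 + 1) + 5^5 + 2 (base 5). Lift 6: 326594. −1: 326593.
[4] 326593 ≡ 6^(6 + 1) + 6^6 + 1 (base 6). Lift 7: 6588345. −1: 6588344.

6261751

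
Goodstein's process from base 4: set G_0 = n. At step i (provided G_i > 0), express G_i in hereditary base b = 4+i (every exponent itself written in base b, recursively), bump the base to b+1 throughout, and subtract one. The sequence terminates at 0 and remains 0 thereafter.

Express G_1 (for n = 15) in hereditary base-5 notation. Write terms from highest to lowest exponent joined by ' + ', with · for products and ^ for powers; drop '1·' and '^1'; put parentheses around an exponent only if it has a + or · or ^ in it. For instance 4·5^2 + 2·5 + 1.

i=0: 15 = 3·4 + 3 (b=4); 4→5: 3·5 + 3 = 18; 18−1 = 17
i=1: 17 = 3·5 + 2 (b=5); 5→6: 3·6 + 2 = 20; 20−1 = 19

3·5 + 2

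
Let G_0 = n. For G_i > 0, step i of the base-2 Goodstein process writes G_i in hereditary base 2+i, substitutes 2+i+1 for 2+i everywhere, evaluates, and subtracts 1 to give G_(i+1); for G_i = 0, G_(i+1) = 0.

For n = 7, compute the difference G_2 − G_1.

229

7 —HB2→ 2^2 + 2 + 1 —bump→ 3^3 + 3 + 1 = 31 —(−1)→ 30
30 —HB3→ 3^3 + 3 —bump→ 4^4 + 4 = 260 —(−1)→ 259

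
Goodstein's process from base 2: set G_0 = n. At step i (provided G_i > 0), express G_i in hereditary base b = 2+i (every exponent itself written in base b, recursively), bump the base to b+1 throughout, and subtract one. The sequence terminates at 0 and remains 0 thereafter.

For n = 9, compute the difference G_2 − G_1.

[0] 9 ≡ 2^(2 + 1) + 1 (base 2). Lift 3: 82. −1: 81.
[1] 81 ≡ 3^(3 + 1) (base 3). Lift 4: 1024. −1: 1023.

942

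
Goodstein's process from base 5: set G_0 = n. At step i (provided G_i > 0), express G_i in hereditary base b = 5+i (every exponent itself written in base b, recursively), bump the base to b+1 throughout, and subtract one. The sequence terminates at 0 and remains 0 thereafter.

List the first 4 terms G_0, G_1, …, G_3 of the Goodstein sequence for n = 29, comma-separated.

29, 39, 51, 65

i=0: 29 = 5^2 + 4 (b=5); 5→6: 6^2 + 4 = 40; 40−1 = 39
i=1: 39 = 6^2 + 3 (b=6); 6→7: 7^2 + 3 = 52; 52−1 = 51
i=2: 51 = 7^2 + 2 (b=7); 7→8: 8^2 + 2 = 66; 66−1 = 65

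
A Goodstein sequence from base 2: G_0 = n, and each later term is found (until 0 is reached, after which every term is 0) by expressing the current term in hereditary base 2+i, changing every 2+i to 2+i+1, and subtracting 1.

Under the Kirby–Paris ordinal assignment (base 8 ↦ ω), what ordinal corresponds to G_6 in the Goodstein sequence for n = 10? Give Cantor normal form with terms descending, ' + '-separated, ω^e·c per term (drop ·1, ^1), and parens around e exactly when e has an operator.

ω^ω·5 + ω^5·5 + ω^4·5 + ω^3·5 + ω^2·5 + ω·5 + 3

G_0=10  [base 2] 2^(2 + 1) + 2  →[2↦3]→  3^(3 + 1) + 3 = 84  −1 ⇒ G_1=83
G_1=83  [base 3] 3^(3 + 1) + 2  →[3↦4]→  4^(4 + 1) + 2 = 1026  −1 ⇒ G_2=1025
G_2=1025  [base 4] 4^(4 + 1) + 1  →[4↦5]→  5^(5 + 1) + 1 = 15626  −1 ⇒ G_3=15625
G_3=15625  [base 5] 5^(5 + 1)  →[5↦6]→  6^(6 + 1) = 279936  −1 ⇒ G_4=279935
G_4=279935  [base 6] 5·6^6 + 5·6^5 + 5·6^4 + 5·6^3 + 5·6^2 + 5·6 + 5  →[6↦7]→  5·7^7 + 5·7^5 + 5·7^4 + 5·7^3 + 5·7^2 + 5·7 + 5 = 4215755  −1 ⇒ G_5=4215754
G_5=4215754  [base 7] 5·7^7 + 5·7^5 + 5·7^4 + 5·7^3 + 5·7^2 + 5·7 + 4  →[7↦8]→  5·8^8 + 5·8^5 + 5·8^4 + 5·8^3 + 5·8^2 + 5·8 + 4 = 84073324  −1 ⇒ G_6=84073323
G_6=84073323  [base 8] 5·8^8 + 5·8^5 + 5·8^4 + 5·8^3 + 5·8^2 + 5·8 + 3  →[8↦9]→  5·9^9 + 5·9^5 + 5·9^4 + 5·9^3 + 5·9^2 + 5·9 + 3 = 1937434593  −1 ⇒ G_7=1937434592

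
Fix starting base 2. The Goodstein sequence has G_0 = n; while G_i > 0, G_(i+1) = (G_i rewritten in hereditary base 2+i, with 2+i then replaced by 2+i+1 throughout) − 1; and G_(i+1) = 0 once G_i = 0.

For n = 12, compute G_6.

12 —HB2→ 2^(2 + 1) + 2^2 —bump→ 3^(3 + 1) + 3^3 = 108 —(−1)→ 107
107 —HB3→ 3^(3 + 1) + 2·3^2 + 2·3 + 2 —bump→ 4^(4 + 1) + 2·4^2 + 2·4 + 2 = 1066 —(−1)→ 1065
1065 —HB4→ 4^(4 + 1) + 2·4^2 + 2·4 + 1 —bump→ 5^(5 + 1) + 2·5^2 + 2·5 + 1 = 15686 —(−1)→ 15685
15685 —HB5→ 5^(5 + 1) + 2·5^2 + 2·5 —bump→ 6^(6 + 1) + 2·6^2 + 2·6 = 280020 —(−1)→ 280019
280019 —HB6→ 6^(6 + 1) + 2·6^2 + 6 + 5 —bump→ 7^(7 + 1) + 2·7^2 + 7 + 5 = 5764911 —(−1)→ 5764910
5764910 —HB7→ 7^(7 + 1) + 2·7^2 + 7 + 4 —bump→ 8^(8 + 1) + 2·8^2 + 8 + 4 = 134217868 —(−1)→ 134217867
134217867 —HB8→ 8^(8 + 1) + 2·8^2 + 8 + 3 —bump→ 9^(9 + 1) + 2·9^2 + 9 + 3 = 3486784575 —(−1)→ 3486784574

134217867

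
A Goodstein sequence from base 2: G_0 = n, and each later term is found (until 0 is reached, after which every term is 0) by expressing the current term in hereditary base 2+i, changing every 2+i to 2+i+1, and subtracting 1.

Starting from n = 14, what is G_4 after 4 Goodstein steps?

[0] 14 ≡ 2^(2 + 1) + 2^2 + 2 (base 2). Lift 3: 111. −1: 110.
[1] 110 ≡ 3^(3 + 1) + 3^3 + 2 (base 3). Lift 4: 1282. −1: 1281.
[2] 1281 ≡ 4^(4 + 1) + 4^4 + 1 (base 4). Lift 5: 18751. −1: 18750.
[3] 18750 ≡ 5^(5 + 1) + 5^5 (base 5). Lift 6: 326592. −1: 326591.
[4] 326591 ≡ 6^(6 + 1) + 5·6^5 + 5·6^4 + 5·6^3 + 5·6^2 + 5·6 + 5 (base 6). Lift 7: 5862841. −1: 5862840.

326591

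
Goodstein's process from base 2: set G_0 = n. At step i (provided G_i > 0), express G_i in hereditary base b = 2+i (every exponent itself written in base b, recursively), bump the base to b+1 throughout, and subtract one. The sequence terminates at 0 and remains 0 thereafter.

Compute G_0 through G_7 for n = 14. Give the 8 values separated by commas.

G_0 = 14. HB_2(14) = 2^(2 + 1) + 2^2 + 2. Bump = 111. G_1 = 110.
G_1 = 110. HB_3(110) = 3^(3 + 1) + 3^3 + 2. Bump = 1282. G_2 = 1281.
G_2 = 1281. HB_4(1281) = 4^(4 + 1) + 4^4 + 1. Bump = 18751. G_3 = 18750.
G_3 = 18750. HB_5(18750) = 5^(5 + 1) + 5^5. Bump = 326592. G_4 = 326591.
G_4 = 326591. HB_6(326591) = 6^(6 + 1) + 5·6^5 + 5·6^4 + 5·6^3 + 5·6^2 + 5·6 + 5. Bump = 5862841. G_5 = 5862840.
G_5 = 5862840. HB_7(5862840) = 7^(7 + 1) + 5·7^5 + 5·7^4 + 5·7^3 + 5·7^2 + 5·7 + 4. Bump = 134404972. G_6 = 134404971.
G_6 = 134404971. HB_8(134404971) = 8^(8 + 1) + 5·8^5 + 5·8^4 + 5·8^3 + 5·8^2 + 5·8 + 3. Bump = 3487116549. G_7 = 3487116548.

14, 110, 1281, 18750, 326591, 5862840, 134404971, 3487116548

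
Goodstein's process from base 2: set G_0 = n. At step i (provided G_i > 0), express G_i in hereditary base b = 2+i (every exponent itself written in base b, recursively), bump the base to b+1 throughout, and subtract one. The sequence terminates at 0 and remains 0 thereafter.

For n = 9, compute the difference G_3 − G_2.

base 2: 9 = 2^(2 + 1) + 1; at 3: 3^(3 + 1) + 1 = 82; next = 81
base 3: 81 = 3^(3 + 1); at 4: 4^(4 + 1) = 1024; next = 1023
base 4: 1023 = 3·4^4 + 3·4^3 + 3·4^2 + 3·4 + 3; at 5: 3·5^5 + 3·5^3 + 3·5^2 + 3·5 + 3 = 9843; next = 9842

8819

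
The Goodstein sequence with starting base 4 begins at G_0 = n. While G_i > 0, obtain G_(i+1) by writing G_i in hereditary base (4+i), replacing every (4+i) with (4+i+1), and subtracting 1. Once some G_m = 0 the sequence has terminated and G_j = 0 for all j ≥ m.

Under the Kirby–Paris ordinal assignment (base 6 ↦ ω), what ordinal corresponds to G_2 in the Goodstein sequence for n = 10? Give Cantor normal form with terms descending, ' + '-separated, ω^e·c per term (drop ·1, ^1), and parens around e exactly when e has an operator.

G_0=10  [base 4] 2·4 + 2  →[4↦5]→  2·5 + 2 = 12  −1 ⇒ G_1=11
G_1=11  [base 5] 2·5 + 1  →[5↦6]→  2·6 + 1 = 13  −1 ⇒ G_2=12
G_2=12  [base 6] 2·6  →[6↦7]→  2·7 = 14  −1 ⇒ G_3=13

ω·2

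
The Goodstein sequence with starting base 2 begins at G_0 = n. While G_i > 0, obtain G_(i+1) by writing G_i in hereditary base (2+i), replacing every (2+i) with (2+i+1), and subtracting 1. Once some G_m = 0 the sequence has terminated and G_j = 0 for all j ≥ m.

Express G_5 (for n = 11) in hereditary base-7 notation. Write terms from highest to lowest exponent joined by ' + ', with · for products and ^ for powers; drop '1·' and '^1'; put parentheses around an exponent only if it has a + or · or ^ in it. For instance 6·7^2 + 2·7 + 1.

[0] 11 ≡ 2^(2 + 1) + 2 + 1 (base 2). Lift 3: 85. −1: 84.
[1] 84 ≡ 3^(3 + 1) + 3 (base 3). Lift 4: 1028. −1: 1027.
[2] 1027 ≡ 4^(4 + 1) + 3 (base 4). Lift 5: 15628. −1: 15627.
[3] 15627 ≡ 5^(5 + 1) + 2 (base 5). Lift 6: 279938. −1: 279937.
[4] 279937 ≡ 6^(6 + 1) + 1 (base 6). Lift 7: 5764802. −1: 5764801.

7^(7 + 1)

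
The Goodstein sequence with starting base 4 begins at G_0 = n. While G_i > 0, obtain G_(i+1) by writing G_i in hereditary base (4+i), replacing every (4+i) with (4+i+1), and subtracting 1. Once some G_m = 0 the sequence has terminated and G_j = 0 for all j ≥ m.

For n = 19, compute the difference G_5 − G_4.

[0] 19 ≡ 4^2 + 3 (base 4). Lift 5: 28. −1: 27.
[1] 27 ≡ 5^2 + 2 (base 5). Lift 6: 38. −1: 37.
[2] 37 ≡ 6^2 + 1 (base 6). Lift 7: 50. −1: 49.
[3] 49 ≡ 7^2 (base 7). Lift 8: 64. −1: 63.
[4] 63 ≡ 7·8 + 7 (base 8). Lift 9: 70. −1: 69.

6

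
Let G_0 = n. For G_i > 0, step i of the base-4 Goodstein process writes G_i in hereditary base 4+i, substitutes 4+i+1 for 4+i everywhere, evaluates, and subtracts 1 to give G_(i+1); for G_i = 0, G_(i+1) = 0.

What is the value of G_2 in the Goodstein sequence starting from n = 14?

G_0 = 14. HB_4(14) = 3·4 + 2. Bump = 17. G_1 = 16.
G_1 = 16. HB_5(16) = 3·5 + 1. Bump = 19. G_2 = 18.
G_2 = 18. HB_6(18) = 3·6. Bump = 21. G_3 = 20.

18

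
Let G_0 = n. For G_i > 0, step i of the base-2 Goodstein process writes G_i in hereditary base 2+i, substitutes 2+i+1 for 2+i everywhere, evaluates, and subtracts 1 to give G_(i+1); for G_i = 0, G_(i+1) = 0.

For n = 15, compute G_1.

111

step 0: 15 = 2^(2 + 1) + 2^2 + 2 + 1; sub 3 for 2: 3^(3 + 1) + 3^3 + 3 + 1; = 112; G_1 = 112−1 = 111
step 1: 111 = 3^(3 + 1) + 3^3 + 3; sub 4 for 3: 4^(4 + 1) + 4^4 + 4; = 1284; G_2 = 1284−1 = 1283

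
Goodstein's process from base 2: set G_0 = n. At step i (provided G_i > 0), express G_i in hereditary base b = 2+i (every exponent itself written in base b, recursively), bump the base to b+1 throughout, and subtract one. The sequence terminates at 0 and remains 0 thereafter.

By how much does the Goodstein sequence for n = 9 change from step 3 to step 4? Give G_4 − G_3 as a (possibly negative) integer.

130901

9 —HB2→ 2^(2 + 1) + 1 —bump→ 3^(3 + 1) + 1 = 82 —(−1)→ 81
81 —HB3→ 3^(3 + 1) —bump→ 4^(4 + 1) = 1024 —(−1)→ 1023
1023 —HB4→ 3·4^4 + 3·4^3 + 3·4^2 + 3·4 + 3 —bump→ 3·5^5 + 3·5^3 + 3·5^2 + 3·5 + 3 = 9843 —(−1)→ 9842
9842 —HB5→ 3·5^5 + 3·5^3 + 3·5^2 + 3·5 + 2 —bump→ 3·6^6 + 3·6^3 + 3·6^2 + 3·6 + 2 = 140744 —(−1)→ 140743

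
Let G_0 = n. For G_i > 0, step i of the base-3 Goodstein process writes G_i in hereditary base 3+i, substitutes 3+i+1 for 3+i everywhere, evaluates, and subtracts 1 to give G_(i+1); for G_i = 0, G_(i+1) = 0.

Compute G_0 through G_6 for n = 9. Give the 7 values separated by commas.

9 —HB3→ 3^2 —bump→ 4^2 = 16 —(−1)→ 15
15 —HB4→ 3·4 + 3 —bump→ 3·5 + 3 = 18 —(−1)→ 17
17 —HB5→ 3·5 + 2 —bump→ 3·6 + 2 = 20 —(−1)→ 19
19 —HB6→ 3·6 + 1 —bump→ 3·7 + 1 = 22 —(−1)→ 21
21 —HB7→ 3·7 —bump→ 3·8 = 24 —(−1)→ 23
23 —HB8→ 2·8 + 7 —bump→ 2·9 + 7 = 25 —(−1)→ 24

9, 15, 17, 19, 21, 23, 24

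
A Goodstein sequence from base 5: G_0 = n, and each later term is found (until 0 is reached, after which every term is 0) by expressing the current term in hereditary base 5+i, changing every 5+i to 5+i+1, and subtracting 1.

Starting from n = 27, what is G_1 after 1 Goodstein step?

base 5: 27 = 5^2 + 2; at 6: 6^2 + 2 = 38; next = 37
base 6: 37 = 6^2 + 1; at 7: 7^2 + 1 = 50; next = 49

37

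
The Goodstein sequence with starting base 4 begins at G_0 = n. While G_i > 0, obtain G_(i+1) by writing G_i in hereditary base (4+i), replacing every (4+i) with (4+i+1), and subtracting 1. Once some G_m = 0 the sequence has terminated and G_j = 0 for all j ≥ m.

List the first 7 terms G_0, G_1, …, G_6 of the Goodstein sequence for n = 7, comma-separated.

(0) 7|_4 = 4 + 3 ↦ 5 + 3|_5 = 8 ⇒ 7
(1) 7|_5 = 5 + 2 ↦ 6 + 2|_6 = 8 ⇒ 7
(2) 7|_6 = 6 + 1 ↦ 7 + 1|_7 = 8 ⇒ 7
(3) 7|_7 = 7 ↦ 8|_8 = 8 ⇒ 7
(4) 7|_8 = 7 ↦ 7|_9 = 7 ⇒ 6
(5) 6|_9 = 6 ↦ 6|_10 = 6 ⇒ 5

7, 7, 7, 7, 7, 6, 5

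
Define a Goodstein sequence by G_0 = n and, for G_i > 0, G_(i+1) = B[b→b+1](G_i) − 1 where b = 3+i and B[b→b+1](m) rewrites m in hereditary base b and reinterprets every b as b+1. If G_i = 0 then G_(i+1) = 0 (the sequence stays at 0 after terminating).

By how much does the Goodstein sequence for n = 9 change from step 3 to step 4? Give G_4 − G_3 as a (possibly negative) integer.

G_0=9  [base 3] 3^2  →[3↦4]→  4^2 = 16  −1 ⇒ G_1=15
G_1=15  [base 4] 3·4 + 3  →[4↦5]→  3·5 + 3 = 18  −1 ⇒ G_2=17
G_2=17  [base 5] 3·5 + 2  →[5↦6]→  3·6 + 2 = 20  −1 ⇒ G_3=19
G_3=19  [base 6] 3·6 + 1  →[6↦7]→  3·7 + 1 = 22  −1 ⇒ G_4=21

2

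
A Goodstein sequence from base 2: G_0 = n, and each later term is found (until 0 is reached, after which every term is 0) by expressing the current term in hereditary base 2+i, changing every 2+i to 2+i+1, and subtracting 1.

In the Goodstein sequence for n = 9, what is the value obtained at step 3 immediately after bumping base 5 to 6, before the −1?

(0) 9|_2 = 2^(2 + 1) + 1 ↦ 3^(3 + 1) + 1|_3 = 82 ⇒ 81
(1) 81|_3 = 3^(3 + 1) ↦ 4^(4 + 1)|_4 = 1024 ⇒ 1023
(2) 1023|_4 = 3·4^4 + 3·4^3 + 3·4^2 + 3·4 + 3 ↦ 3·5^5 + 3·5^3 + 3·5^2 + 3·5 + 3|_5 = 9843 ⇒ 9842
(3) 9842|_5 = 3·5^5 + 3·5^3 + 3·5^2 + 3·5 + 2 ↦ 3·6^6 + 3·6^3 + 3·6^2 + 3·6 + 2|_6 = 140744 ⇒ 140743

140744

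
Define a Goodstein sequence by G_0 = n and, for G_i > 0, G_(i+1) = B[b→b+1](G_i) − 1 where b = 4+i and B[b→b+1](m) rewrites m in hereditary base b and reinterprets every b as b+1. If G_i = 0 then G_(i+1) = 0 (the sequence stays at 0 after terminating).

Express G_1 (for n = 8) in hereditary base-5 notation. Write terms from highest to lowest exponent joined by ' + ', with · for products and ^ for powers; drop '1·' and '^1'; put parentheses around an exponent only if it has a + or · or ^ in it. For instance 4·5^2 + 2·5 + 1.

5 + 4

i=0: 8 = 2·4 (b=4); 4→5: 2·5 = 10; 10−1 = 9
i=1: 9 = 5 + 4 (b=5); 5→6: 6 + 4 = 10; 10−1 = 9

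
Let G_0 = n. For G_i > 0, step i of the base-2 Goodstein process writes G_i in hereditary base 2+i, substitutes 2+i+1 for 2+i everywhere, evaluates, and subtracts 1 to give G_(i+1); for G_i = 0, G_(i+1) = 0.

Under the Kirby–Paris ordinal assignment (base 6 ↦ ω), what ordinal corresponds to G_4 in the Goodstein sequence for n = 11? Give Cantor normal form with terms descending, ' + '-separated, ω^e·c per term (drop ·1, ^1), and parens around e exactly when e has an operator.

ω^(ω + 1) + 1

base 2: 11 = 2^(2 + 1) + 2 + 1; at 3: 3^(3 + 1) + 3 + 1 = 85; next = 84
base 3: 84 = 3^(3 + 1) + 3; at 4: 4^(4 + 1) + 4 = 1028; next = 1027
base 4: 1027 = 4^(4 + 1) + 3; at 5: 5^(5 + 1) + 3 = 15628; next = 15627
base 5: 15627 = 5^(5 + 1) + 2; at 6: 6^(6 + 1) + 2 = 279938; next = 279937
base 6: 279937 = 6^(6 + 1) + 1; at 7: 7^(7 + 1) + 1 = 5764802; next = 5764801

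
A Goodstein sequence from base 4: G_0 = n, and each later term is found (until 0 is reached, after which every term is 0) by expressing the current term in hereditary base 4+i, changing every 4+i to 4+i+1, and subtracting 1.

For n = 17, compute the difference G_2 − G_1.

10

base 4: 17 = 4^2 + 1; at 5: 5^2 + 1 = 26; next = 25
base 5: 25 = 5^2; at 6: 6^2 = 36; next = 35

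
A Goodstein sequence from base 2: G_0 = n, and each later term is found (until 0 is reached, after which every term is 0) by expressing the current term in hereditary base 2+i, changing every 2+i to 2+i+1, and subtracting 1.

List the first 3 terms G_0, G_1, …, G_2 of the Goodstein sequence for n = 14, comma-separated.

G_0=14  [base 2] 2^(2 + 1) + 2^2 + 2  →[2↦3]→  3^(3 + 1) + 3^3 + 3 = 111  −1 ⇒ G_1=110
G_1=110  [base 3] 3^(3 + 1) + 3^3 + 2  →[3↦4]→  4^(4 + 1) + 4^4 + 2 = 1282  −1 ⇒ G_2=1281

14, 110, 1281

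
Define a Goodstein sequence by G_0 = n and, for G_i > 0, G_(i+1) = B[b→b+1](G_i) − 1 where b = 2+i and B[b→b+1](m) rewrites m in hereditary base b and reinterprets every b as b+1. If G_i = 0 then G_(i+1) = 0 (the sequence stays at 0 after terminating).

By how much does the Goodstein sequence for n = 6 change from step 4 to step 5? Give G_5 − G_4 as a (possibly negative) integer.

51384

step 0: 6 = 2^2 + 2; sub 3 for 2: 3^3 + 3; = 30; G_1 = 30−1 = 29
step 1: 29 = 3^3 + 2; sub 4 for 3: 4^4 + 2; = 258; G_2 = 258−1 = 257
step 2: 257 = 4^4 + 1; sub 5 for 4: 5^5 + 1; = 3126; G_3 = 3126−1 = 3125
step 3: 3125 = 5^5; sub 6 for 5: 6^6; = 46656; G_4 = 46656−1 = 46655
step 4: 46655 = 5·6^5 + 5·6^4 + 5·6^3 + 5·6^2 + 5·6 + 5; sub 7 for 6: 5·7^5 + 5·7^4 + 5·7^3 + 5·7^2 + 5·7 + 5; = 98040; G_5 = 98040−1 = 98039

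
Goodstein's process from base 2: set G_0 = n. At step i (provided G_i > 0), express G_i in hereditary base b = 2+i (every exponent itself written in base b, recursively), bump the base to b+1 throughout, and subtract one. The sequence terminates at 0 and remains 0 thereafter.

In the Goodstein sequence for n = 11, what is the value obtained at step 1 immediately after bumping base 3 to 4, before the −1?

11 —HB2→ 2^(2 + 1) + 2 + 1 —bump→ 3^(3 + 1) + 3 + 1 = 85 —(−1)→ 84
84 —HB3→ 3^(3 + 1) + 3 —bump→ 4^(4 + 1) + 4 = 1028 —(−1)→ 1027

1028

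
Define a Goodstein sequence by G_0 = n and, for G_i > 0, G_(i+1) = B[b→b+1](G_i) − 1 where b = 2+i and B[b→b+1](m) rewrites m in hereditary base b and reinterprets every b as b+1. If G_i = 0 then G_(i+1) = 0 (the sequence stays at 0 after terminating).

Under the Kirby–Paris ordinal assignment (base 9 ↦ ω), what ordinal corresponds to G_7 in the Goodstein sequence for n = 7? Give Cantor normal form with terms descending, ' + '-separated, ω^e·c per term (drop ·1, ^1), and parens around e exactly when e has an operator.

step 0: 7 = 2^2 + 2 + 1; sub 3 for 2: 3^3 + 3 + 1; = 31; G_1 = 31−1 = 30
step 1: 30 = 3^3 + 3; sub 4 for 3: 4^4 + 4; = 260; G_2 = 260−1 = 259
step 2: 259 = 4^4 + 3; sub 5 for 4: 5^5 + 3; = 3128; G_3 = 3128−1 = 3127
step 3: 3127 = 5^5 + 2; sub 6 for 5: 6^6 + 2; = 46658; G_4 = 46658−1 = 46657
step 4: 46657 = 6^6 + 1; sub 7 for 6: 7^7 + 1; = 823544; G_5 = 823544−1 = 823543
step 5: 823543 = 7^7; sub 8 for 7: 8^8; = 16777216; G_6 = 16777216−1 = 16777215
step 6: 16777215 = 7·8^7 + 7·8^6 + 7·8^5 + 7·8^4 + 7·8^3 + 7·8^2 + 7·8 + 7; sub 9 for 8: 7·9^7 + 7·9^6 + 7·9^5 + 7·9^4 + 7·9^3 + 7·9^2 + 7·9 + 7; = 37665880; G_7 = 37665880−1 = 37665879

ω^7·7 + ω^6·7 + ω^5·7 + ω^4·7 + ω^3·7 + ω^2·7 + ω·7 + 6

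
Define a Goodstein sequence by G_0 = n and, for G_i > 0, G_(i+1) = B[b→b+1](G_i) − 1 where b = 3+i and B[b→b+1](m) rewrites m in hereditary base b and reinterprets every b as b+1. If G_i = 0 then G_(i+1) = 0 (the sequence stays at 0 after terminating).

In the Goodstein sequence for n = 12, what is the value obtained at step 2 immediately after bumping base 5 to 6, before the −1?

[0] 12 ≡ 3^2 + 3 (base 3). Lift 4: 20. −1: 19.
[1] 19 ≡ 4^2 + 3 (base 4). Lift 5: 28. −1: 27.
[2] 27 ≡ 5^2 + 2 (base 5). Lift 6: 38. −1: 37.

38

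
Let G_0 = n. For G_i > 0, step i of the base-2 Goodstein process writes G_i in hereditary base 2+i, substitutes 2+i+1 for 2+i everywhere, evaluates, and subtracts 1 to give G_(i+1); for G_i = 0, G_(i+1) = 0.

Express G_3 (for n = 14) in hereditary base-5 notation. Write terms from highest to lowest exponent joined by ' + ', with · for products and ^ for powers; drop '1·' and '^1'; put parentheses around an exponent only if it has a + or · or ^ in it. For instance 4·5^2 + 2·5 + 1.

5^(5 + 1) + 5^5

[0] 14 ≡ 2^(2 + 1) + 2^2 + 2 (base 2). Lift 3: 111. −1: 110.
[1] 110 ≡ 3^(3 + 1) + 3^3 + 2 (base 3). Lift 4: 1282. −1: 1281.
[2] 1281 ≡ 4^(4 + 1) + 4^4 + 1 (base 4). Lift 5: 18751. −1: 18750.
[3] 18750 ≡ 5^(5 + 1) + 5^5 (base 5). Lift 6: 326592. −1: 326591.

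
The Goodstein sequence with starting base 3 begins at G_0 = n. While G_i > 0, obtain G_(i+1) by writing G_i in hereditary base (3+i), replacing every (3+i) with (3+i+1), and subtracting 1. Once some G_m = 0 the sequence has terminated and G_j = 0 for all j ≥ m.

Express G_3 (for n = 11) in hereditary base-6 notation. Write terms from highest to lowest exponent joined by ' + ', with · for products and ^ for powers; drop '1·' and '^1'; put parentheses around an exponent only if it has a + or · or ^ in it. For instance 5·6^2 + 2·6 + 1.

5·6 + 5

(0) 11|_3 = 3^2 + 2 ↦ 4^2 + 2|_4 = 18 ⇒ 17
(1) 17|_4 = 4^2 + 1 ↦ 5^2 + 1|_5 = 26 ⇒ 25
(2) 25|_5 = 5^2 ↦ 6^2|_6 = 36 ⇒ 35
(3) 35|_6 = 5·6 + 5 ↦ 5·7 + 5|_7 = 40 ⇒ 39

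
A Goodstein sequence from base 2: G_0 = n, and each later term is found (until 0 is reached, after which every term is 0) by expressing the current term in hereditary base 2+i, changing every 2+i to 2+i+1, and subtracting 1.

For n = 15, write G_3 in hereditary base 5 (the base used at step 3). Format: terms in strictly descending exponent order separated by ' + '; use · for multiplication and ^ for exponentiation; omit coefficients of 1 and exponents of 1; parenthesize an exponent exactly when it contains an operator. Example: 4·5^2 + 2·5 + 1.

5^(5 + 1) + 5^5 + 2

(0) 15|_2 = 2^(2 + 1) + 2^2 + 2 + 1 ↦ 3^(3 + 1) + 3^3 + 3 + 1|_3 = 112 ⇒ 111
(1) 111|_3 = 3^(3 + 1) + 3^3 + 3 ↦ 4^(4 + 1) + 4^4 + 4|_4 = 1284 ⇒ 1283
(2) 1283|_4 = 4^(4 + 1) + 4^4 + 3 ↦ 5^(5 + 1) + 5^5 + 3|_5 = 18753 ⇒ 18752
(3) 18752|_5 = 5^(5 + 1) + 5^5 + 2 ↦ 6^(6 + 1) + 6^6 + 2|_6 = 326594 ⇒ 326593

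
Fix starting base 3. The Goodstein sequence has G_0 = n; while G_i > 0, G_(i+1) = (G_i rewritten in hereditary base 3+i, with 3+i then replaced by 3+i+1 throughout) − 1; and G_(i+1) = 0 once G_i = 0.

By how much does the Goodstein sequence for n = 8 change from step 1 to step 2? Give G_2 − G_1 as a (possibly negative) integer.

base 3: 8 = 2·3 + 2; at 4: 2·4 + 2 = 10; next = 9
base 4: 9 = 2·4 + 1; at 5: 2·5 + 1 = 11; next = 10

1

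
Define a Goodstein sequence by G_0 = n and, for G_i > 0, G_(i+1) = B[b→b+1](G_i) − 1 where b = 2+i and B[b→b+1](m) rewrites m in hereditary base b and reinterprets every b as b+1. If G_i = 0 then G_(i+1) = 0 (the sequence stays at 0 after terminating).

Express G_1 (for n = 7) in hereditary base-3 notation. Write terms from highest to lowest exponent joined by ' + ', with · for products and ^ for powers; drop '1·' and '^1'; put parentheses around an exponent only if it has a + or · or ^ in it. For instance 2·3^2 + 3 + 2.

3^3 + 3

G_0 = 7. HB_2(7) = 2^2 + 2 + 1. Bump = 31. G_1 = 30.
G_1 = 30. HB_3(30) = 3^3 + 3. Bump = 260. G_2 = 259.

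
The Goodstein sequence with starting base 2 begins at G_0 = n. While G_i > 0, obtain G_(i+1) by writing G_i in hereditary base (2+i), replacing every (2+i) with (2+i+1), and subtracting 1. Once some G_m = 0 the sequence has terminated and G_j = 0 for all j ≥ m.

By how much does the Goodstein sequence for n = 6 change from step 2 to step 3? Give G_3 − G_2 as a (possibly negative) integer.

G_0 = 6. HB_2(6) = 2^2 + 2. Bump = 30. G_1 = 29.
G_1 = 29. HB_3(29) = 3^3 + 2. Bump = 258. G_2 = 257.
G_2 = 257. HB_4(257) = 4^4 + 1. Bump = 3126. G_3 = 3125.

2868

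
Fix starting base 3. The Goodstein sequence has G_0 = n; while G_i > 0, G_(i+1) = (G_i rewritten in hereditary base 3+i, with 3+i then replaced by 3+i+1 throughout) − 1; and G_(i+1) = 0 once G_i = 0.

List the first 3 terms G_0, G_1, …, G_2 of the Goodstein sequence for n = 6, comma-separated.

G_0=6  [base 3] 2·3  →[3↦4]→  2·4 = 8  −1 ⇒ G_1=7
G_1=7  [base 4] 4 + 3  →[4↦5]→  5 + 3 = 8  −1 ⇒ G_2=7

6, 7, 7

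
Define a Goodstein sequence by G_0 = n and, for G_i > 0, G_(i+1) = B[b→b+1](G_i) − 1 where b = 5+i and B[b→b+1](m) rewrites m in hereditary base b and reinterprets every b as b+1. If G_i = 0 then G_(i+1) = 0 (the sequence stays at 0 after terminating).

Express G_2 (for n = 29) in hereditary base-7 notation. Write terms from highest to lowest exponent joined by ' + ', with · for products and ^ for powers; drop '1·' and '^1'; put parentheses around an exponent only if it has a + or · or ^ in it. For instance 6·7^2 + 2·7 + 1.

[0] 29 ≡ 5^2 + 4 (base 5). Lift 6: 40. −1: 39.
[1] 39 ≡ 6^2 + 3 (base 6). Lift 7: 52. −1: 51.
[2] 51 ≡ 7^2 + 2 (base 7). Lift 8: 66. −1: 65.

7^2 + 2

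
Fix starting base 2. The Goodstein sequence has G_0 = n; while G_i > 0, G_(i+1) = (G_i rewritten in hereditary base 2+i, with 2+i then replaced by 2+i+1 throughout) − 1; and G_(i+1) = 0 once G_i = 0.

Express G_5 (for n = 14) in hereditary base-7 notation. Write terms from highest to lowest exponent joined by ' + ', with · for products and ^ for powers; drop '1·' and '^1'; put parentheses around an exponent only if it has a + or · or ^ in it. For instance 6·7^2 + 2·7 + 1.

(0) 14|_2 = 2^(2 + 1) + 2^2 + 2 ↦ 3^(3 + 1) + 3^3 + 3|_3 = 111 ⇒ 110
(1) 110|_3 = 3^(3 + 1) + 3^3 + 2 ↦ 4^(4 + 1) + 4^4 + 2|_4 = 1282 ⇒ 1281
(2) 1281|_4 = 4^(4 + 1) + 4^4 + 1 ↦ 5^(5 + 1) + 5^5 + 1|_5 = 18751 ⇒ 18750
(3) 18750|_5 = 5^(5 + 1) + 5^5 ↦ 6^(6 + 1) + 6^6|_6 = 326592 ⇒ 326591
(4) 326591|_6 = 6^(6 + 1) + 5·6^5 + 5·6^4 + 5·6^3 + 5·6^2 + 5·6 + 5 ↦ 7^(7 + 1) + 5·7^5 + 5·7^4 + 5·7^3 + 5·7^2 + 5·7 + 5|_7 = 5862841 ⇒ 5862840
(5) 5862840|_7 = 7^(7 + 1) + 5·7^5 + 5·7^4 + 5·7^3 + 5·7^2 + 5·7 + 4 ↦ 8^(8 + 1) + 5·8^5 + 5·8^4 + 5·8^3 + 5·8^2 + 5·8 + 4|_8 = 134404972 ⇒ 134404971

7^(7 + 1) + 5·7^5 + 5·7^4 + 5·7^3 + 5·7^2 + 5·7 + 4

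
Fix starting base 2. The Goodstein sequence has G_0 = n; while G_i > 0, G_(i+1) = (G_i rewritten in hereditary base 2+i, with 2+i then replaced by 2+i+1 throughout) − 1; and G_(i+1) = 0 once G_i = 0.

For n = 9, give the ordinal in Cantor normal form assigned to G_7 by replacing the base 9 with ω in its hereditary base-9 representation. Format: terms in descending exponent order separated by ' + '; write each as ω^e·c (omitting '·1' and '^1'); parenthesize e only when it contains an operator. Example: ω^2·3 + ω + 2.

G_0 = 9. HB_2(9) = 2^(2 + 1) + 1. Bump = 82. G_1 = 81.
G_1 = 81. HB_3(81) = 3^(3 + 1). Bump = 1024. G_2 = 1023.
G_2 = 1023. HB_4(1023) = 3·4^4 + 3·4^3 + 3·4^2 + 3·4 + 3. Bump = 9843. G_3 = 9842.
G_3 = 9842. HB_5(9842) = 3·5^5 + 3·5^3 + 3·5^2 + 3·5 + 2. Bump = 140744. G_4 = 140743.
G_4 = 140743. HB_6(140743) = 3·6^6 + 3·6^3 + 3·6^2 + 3·6 + 1. Bump = 2471827. G_5 = 2471826.
G_5 = 2471826. HB_7(2471826) = 3·7^7 + 3·7^3 + 3·7^2 + 3·7. Bump = 50333400. G_6 = 50333399.
G_6 = 50333399. HB_8(50333399) = 3·8^8 + 3·8^3 + 3·8^2 + 2·8 + 7. Bump = 1162263922. G_7 = 1162263921.
G_7 = 1162263921. HB_9(1162263921) = 3·9^9 + 3·9^3 + 3·9^2 + 2·9 + 6. Bump = 30000003326. G_8 = 30000003325.

ω^ω·3 + ω^3·3 + ω^2·3 + ω·2 + 6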